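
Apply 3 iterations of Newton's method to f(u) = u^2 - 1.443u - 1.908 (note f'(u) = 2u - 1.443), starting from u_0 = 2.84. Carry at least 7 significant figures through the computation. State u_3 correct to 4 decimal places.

u_0 = 2.840000: f = 2.059480, f' = 4.237000 → u_1 = 2.840000 - (2.059480)/(4.237000) = 2.353930
u_1 = 2.353930: f = 0.236264, f' = 3.264859 → u_2 = 2.353930 - (0.236264)/(3.264859) = 2.281564
u_2 = 2.281564: f = 0.005237, f' = 3.120128 → u_3 = 2.281564 - (0.005237)/(3.120128) = 2.279885

2.2799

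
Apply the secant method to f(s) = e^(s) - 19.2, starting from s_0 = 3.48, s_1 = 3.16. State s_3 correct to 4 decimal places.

2.9596

f(s_0) = 13.259722, f(s_1) = 4.370596
s_2 = 3.160000 - (4.370596)·(3.160000 - 3.480000)/(4.370596 - (13.259722)) = 3.002663; f(s_2) = 0.939091
s_3 = 3.002663 - (0.939091)·(3.002663 - 3.160000)/(0.939091 - (4.370596)) = 2.959605; f(s_3) = 0.090344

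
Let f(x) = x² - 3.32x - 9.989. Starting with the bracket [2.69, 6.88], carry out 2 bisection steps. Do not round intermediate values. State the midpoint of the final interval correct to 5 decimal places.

5.30875

f(2.690000) = -11.683700, f(6.880000) = 14.503800 (opposite signs)
step 1: m = 4.785000, f(m) = -2.978975 < 0 → root in [4.785000, 6.880000]
step 2: m = 5.832500, f(m) = 4.665156 > 0 → root in [4.785000, 5.832500]
Midpoint of [4.785000, 5.832500] = 5.308750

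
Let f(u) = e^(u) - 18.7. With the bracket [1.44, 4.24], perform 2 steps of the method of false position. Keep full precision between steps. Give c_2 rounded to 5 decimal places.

2.44551

f(1.440000) = -14.479304, f(4.240000) = 50.707852
step 1: c = 2.061933, f(c) = -10.838848 < 0 → new bracket [2.061933, 4.240000]
step 2: c = 2.445507, f(c) = -7.163597 < 0 → new bracket [2.445507, 4.240000]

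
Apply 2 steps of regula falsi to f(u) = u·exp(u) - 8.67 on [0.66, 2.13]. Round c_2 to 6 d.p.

f(0.660000) = -7.393037, f(2.130000) = 9.253666
step 1: c = 1.312848, f(c) = -3.790481 < 0 → new bracket [1.312848, 2.130000]
step 2: c = 1.550303, f(c) = -1.363580 < 0 → new bracket [1.550303, 2.130000]

1.550303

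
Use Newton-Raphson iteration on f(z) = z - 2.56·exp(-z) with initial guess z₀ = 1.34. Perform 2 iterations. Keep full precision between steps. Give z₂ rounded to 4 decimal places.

0.9700

f'(z) = 1 + 2.56·exp(-z)
z_0 = 1.340000: f = 0.669675, f' = 1.670325 → z_1 = 1.340000 - (0.669675)/(1.670325) = 0.939075
z_1 = 0.939075: f = -0.061858, f' = 2.000933 → z_2 = 0.939075 - (-0.061858)/(2.000933) = 0.969989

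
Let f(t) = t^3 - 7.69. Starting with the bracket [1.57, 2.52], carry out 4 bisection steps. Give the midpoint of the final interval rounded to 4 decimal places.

1.9559

f(1.570000) = -3.820107, f(2.520000) = 8.313008 (opposite signs)
step 1: m = 2.045000, f(m) = 0.862241 > 0 → root in [1.570000, 2.045000]
step 2: m = 1.807500, f(m) = -1.784796 < 0 → root in [1.807500, 2.045000]
step 3: m = 1.926250, f(m) = -0.542767 < 0 → root in [1.926250, 2.045000]
step 4: m = 1.985625, f(m) = 0.138737 > 0 → root in [1.926250, 1.985625]
Midpoint of [1.926250, 1.985625] = 1.955938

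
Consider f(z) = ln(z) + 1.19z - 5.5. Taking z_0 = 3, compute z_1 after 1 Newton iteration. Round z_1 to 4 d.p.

3.5458

Newton update: z ← z − f(z)/f'(z).
f'(z) = 1/z + 1.19
z_0 = 3.000000: f = -0.831388, f' = 1.523333 → z_1 = 3.000000 - (-0.831388)/(1.523333) = 3.545769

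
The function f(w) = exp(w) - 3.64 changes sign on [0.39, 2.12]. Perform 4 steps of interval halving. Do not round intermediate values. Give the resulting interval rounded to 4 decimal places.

f(0.390000) = -2.163019, f(2.120000) = 4.691137 (opposite signs)
step 1: m = 1.255000, f(m) = -0.132162 < 0 → root in [1.255000, 2.120000]
step 2: m = 1.687500, f(m) = 1.765949 > 0 → root in [1.255000, 1.687500]
step 3: m = 1.471250, f(m) = 0.714675 > 0 → root in [1.255000, 1.471250]
step 4: m = 1.363125, f(m) = 0.268388 > 0 → root in [1.255000, 1.363125]

[1.2550, 1.3631]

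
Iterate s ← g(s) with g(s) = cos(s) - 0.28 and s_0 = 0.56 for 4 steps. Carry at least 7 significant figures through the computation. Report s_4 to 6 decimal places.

0.564345

s_1 = g(0.560000) = 0.567255
s_2 = g(0.567255) = 0.563379
s_3 = g(0.563379) = 0.565455
s_4 = g(0.565455) = 0.564345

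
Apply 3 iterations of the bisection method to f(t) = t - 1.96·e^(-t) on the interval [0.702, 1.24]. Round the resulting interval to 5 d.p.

[0.83650, 0.90375]

f(0.702000) = -0.269363, f(1.240000) = 0.672807 (opposite signs)
step 1: m = 0.971000, f(m) = 0.228740 > 0 → root in [0.702000, 0.971000]
step 2: m = 0.836500, f(m) = -0.012619 < 0 → root in [0.836500, 0.971000]
step 3: m = 0.903750, f(m) = 0.109856 > 0 → root in [0.836500, 0.903750]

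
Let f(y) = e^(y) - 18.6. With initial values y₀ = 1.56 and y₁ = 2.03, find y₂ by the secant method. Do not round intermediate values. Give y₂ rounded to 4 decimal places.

3.8384

f(y_0) = -13.841179, f(y_1) = -10.985914
y_2 = 2.030000 - (-10.985914)·(2.030000 - 1.560000)/(-10.985914 - (-13.841179)) = 3.838371; f(y_2) = 27.849759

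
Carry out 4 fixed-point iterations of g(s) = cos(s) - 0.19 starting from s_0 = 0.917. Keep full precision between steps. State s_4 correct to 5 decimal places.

s_1 = g(0.917000) = 0.418204
s_2 = g(0.418204) = 0.723820
s_3 = g(0.723820) = 0.559282
s_4 = g(0.559282) = 0.657637

0.65764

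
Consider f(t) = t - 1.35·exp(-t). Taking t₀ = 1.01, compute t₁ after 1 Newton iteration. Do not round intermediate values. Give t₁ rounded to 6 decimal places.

f'(t) = 1 + 1.35·exp(-t)
t_0 = 1.010000: f = 0.518304, f' = 1.491696 → t_1 = 1.010000 - (0.518304)/(1.491696) = 0.662540

0.662540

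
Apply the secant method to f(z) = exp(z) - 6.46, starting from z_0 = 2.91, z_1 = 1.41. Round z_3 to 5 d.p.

1.91838

f(z_0) = 11.896799, f(z_1) = -2.364045
z_2 = 1.410000 - (-2.364045)·(1.410000 - 2.910000)/(-2.364045 - (11.896799)) = 1.658658; f(z_2) = -1.207745
z_3 = 1.658658 - (-1.207745)·(1.658658 - 1.410000)/(-1.207745 - (-2.364045)) = 1.918378; f(z_3) = 0.349905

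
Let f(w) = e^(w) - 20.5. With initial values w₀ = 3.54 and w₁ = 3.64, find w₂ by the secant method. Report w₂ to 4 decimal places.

Secant update: w_(k+1) = w_k − f(w_k)·(w_k − w_(k-1))/(f(w_k) − f(w_(k-1))).
f(w_0) = 13.966919, f(w_1) = 17.591837
w_2 = 3.640000 - (17.591837)·(3.640000 - 3.540000)/(17.591837 - (13.966919)) = 3.154697; f(w_2) = 2.945930

3.1547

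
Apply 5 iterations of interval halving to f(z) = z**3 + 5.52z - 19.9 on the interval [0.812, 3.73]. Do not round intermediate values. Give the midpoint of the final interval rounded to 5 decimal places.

2.04303

f(0.812000) = -14.882373, f(3.730000) = 52.584717 (opposite signs)
step 1: m = 2.271000, f(m) = 4.348469 > 0 → root in [0.812000, 2.271000]
step 2: m = 1.541500, f(m) = -7.727973 < 0 → root in [1.541500, 2.271000]
step 3: m = 1.906250, f(m) = -2.450590 < 0 → root in [1.906250, 2.271000]
step 4: m = 2.088625, f(m) = 0.740532 > 0 → root in [1.906250, 2.088625]
step 5: m = 1.997437, f(m) = -0.904856 < 0 → root in [1.997437, 2.088625]
Midpoint of [1.997437, 2.088625] = 2.043031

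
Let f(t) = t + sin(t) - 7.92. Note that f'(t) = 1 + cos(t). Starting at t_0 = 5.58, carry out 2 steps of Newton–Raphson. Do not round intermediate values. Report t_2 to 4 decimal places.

t_0 = 5.580000: f = -2.986651, f' = 1.762786 → t_1 = 5.580000 - (-2.986651)/(1.762786) = 7.274278
t_1 = 7.274278: f = 0.190904, f' = 1.547776 → t_2 = 7.274278 - (0.190904)/(1.547776) = 7.150938

7.1509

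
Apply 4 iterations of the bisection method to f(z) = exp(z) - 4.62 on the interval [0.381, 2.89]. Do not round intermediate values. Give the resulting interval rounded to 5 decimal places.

f(0.381000) = -3.156252, f(2.890000) = 13.373310 (opposite signs)
step 1: m = 1.635500, f(m) = 0.512023 > 0 → root in [0.381000, 1.635500]
step 2: m = 1.008250, f(m) = -1.879200 < 0 → root in [1.008250, 1.635500]
step 3: m = 1.321875, f(m) = -0.869553 < 0 → root in [1.321875, 1.635500]
step 4: m = 1.478687, f(m) = -0.232816 < 0 → root in [1.478687, 1.635500]

[1.47869, 1.63550]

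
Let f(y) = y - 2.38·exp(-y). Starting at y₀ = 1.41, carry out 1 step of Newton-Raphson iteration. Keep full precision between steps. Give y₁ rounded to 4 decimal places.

Newton update: y ← y − f(y)/f'(y).
f'(y) = 1 + 2.38·exp(-y)
y_0 = 1.410000: f = 0.828939, f' = 1.581061 → y_1 = 1.410000 - (0.828939)/(1.581061) = 0.885707

0.8857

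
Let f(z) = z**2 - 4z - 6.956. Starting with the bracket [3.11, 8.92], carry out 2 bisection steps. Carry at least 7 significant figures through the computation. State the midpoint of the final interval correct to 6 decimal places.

f(3.110000) = -9.723900, f(8.920000) = 36.930400 (opposite signs)
step 1: m = 6.015000, f(m) = 5.164225 > 0 → root in [3.110000, 6.015000]
step 2: m = 4.562500, f(m) = -4.389594 < 0 → root in [4.562500, 6.015000]
Midpoint of [4.562500, 6.015000] = 5.288750

5.288750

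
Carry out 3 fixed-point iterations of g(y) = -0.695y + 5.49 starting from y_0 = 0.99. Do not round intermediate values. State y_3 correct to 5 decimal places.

y_1 = g(0.990000) = 4.801950
y_2 = g(4.801950) = 2.152645
y_3 = g(2.152645) = 3.993912

3.99391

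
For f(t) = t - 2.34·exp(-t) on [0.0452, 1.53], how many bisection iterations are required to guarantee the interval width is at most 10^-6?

Initial width b − a = 1.53 − 0.0452 = 1.484800.
After n steps the width is (b−a)/2^n; need (b−a)/2^n ≤ 10^-6.
So n ≥ log₂(1.484800/10^-6) = log₂(1484800.0000) ≈ 20.5018.
Hence n = 21.

21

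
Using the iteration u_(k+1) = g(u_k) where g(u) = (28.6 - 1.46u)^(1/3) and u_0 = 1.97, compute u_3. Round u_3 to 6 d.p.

u_1 = g(1.970000) = 2.951968
u_2 = g(2.951968) = 2.896076
u_3 = g(2.896076) = 2.899315

2.899315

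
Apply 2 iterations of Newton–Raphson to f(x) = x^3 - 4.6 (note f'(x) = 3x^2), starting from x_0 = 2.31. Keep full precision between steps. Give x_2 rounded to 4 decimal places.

1.6774

x_0 = 2.310000: f = 7.726391, f' = 16.008300 → x_1 = 2.310000 - (7.726391)/(16.008300) = 1.827351
x_1 = 1.827351: f = 1.501911, f' = 10.017634 → x_2 = 1.827351 - (1.501911)/(10.017634) = 1.677424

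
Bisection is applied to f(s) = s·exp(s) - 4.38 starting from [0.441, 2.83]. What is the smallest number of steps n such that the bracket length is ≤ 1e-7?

Initial width b − a = 2.83 − 0.441 = 2.389000.
After n steps the width is (b−a)/2^n; need (b−a)/2^n ≤ 1e-7.
So n ≥ log₂(2.389000/1e-7) = log₂(23890000.0000) ≈ 24.5099.
Hence n = 25.

25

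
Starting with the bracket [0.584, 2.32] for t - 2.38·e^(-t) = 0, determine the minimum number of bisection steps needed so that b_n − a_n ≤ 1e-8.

28

Initial width b − a = 2.32 − 0.584 = 1.736000.
After n steps the width is (b−a)/2^n; need (b−a)/2^n ≤ 1e-8.
So n ≥ log₂(1.736000/1e-8) = log₂(173600000.0000) ≈ 27.3712.
Hence n = 28.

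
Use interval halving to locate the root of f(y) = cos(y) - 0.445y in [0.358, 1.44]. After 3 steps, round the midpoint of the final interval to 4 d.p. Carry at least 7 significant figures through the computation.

1.1019

f(0.358000) = 0.777289, f(1.440000) = -0.510376 (opposite signs)
step 1: m = 0.899000, f(m) = 0.222338 > 0 → root in [0.899000, 1.440000]
step 2: m = 1.169500, f(m) = -0.129815 < 0 → root in [0.899000, 1.169500]
step 3: m = 1.034250, f(m) = 0.050929 > 0 → root in [1.034250, 1.169500]
Midpoint of [1.034250, 1.169500] = 1.101875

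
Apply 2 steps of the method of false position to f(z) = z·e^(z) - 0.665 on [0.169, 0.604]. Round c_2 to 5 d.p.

0.42635

f(0.169000) = -0.464884, f(0.604000) = 0.439971
step 1: c = 0.392488, f(c) = -0.083858 < 0 → new bracket [0.392488, 0.604000]
step 2: c = 0.426349, f(c) = -0.011981 < 0 → new bracket [0.426349, 0.604000]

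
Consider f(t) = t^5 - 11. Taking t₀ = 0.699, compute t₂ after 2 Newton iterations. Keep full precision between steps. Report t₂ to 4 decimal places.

7.8199

f'(t) = 5t⁴
t_0 = 0.699000: f = -10.833127, f' = 1.193655 → t_1 = 0.699000 - (-10.833127)/(1.193655) = 9.774595
t_1 = 9.774595: f = 89215.522364, f' = 45642.053695 → t_2 = 9.774595 - (89215.522364)/(45642.053695) = 7.819917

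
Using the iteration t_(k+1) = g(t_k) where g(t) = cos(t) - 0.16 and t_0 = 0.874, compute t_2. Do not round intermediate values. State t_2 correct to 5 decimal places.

0.72618

t_1 = g(0.874000) = 0.481764
t_2 = g(0.481764) = 0.726179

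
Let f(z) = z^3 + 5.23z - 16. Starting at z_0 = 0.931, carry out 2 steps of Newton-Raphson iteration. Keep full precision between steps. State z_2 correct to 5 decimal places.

f'(z) = 3z^2 + 5.23
z_0 = 0.931000: f = -10.323916, f' = 7.830283 → z_1 = 0.931000 - (-10.323916)/(7.830283) = 2.249460
z_1 = 2.249460: f = 7.147103, f' = 20.410212 → z_2 = 2.249460 - (7.147103)/(20.410212) = 1.899287

1.89929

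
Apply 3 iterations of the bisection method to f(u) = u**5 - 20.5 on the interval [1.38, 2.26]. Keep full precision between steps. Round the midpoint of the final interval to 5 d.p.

f(1.380000) = -15.495100, f(2.260000) = 38.457926 (opposite signs)
step 1: m = 1.820000, f(m) = -0.530971 < 0 → root in [1.820000, 2.260000]
step 2: m = 2.040000, f(m) = 14.830586 > 0 → root in [1.820000, 2.040000]
step 3: m = 1.930000, f(m) = 6.278518 > 0 → root in [1.820000, 1.930000]
Midpoint of [1.820000, 1.930000] = 1.875000

1.87500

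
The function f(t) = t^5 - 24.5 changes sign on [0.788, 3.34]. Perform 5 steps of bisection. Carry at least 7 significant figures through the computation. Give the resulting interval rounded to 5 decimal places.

f(0.788000) = -24.196170, f(3.340000) = 391.154354 (opposite signs)
step 1: m = 2.064000, f(m) = 12.958335 > 0 → root in [0.788000, 2.064000]
step 2: m = 1.426000, f(m) = -18.603455 < 0 → root in [1.426000, 2.064000]
step 3: m = 1.745000, f(m) = -8.320051 < 0 → root in [1.745000, 2.064000]
step 4: m = 1.904500, f(m) = 0.555604 > 0 → root in [1.745000, 1.904500]
step 5: m = 1.824750, f(m) = -4.269023 < 0 → root in [1.824750, 1.904500]

[1.82475, 1.90450]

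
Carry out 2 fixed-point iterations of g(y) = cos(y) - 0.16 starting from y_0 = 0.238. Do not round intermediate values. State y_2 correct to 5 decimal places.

y_1 = g(0.238000) = 0.811811
y_2 = g(0.811811) = 0.528185

0.52819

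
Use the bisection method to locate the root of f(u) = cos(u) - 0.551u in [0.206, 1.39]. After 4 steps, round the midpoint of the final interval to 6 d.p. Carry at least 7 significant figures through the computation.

0.983000

f(0.206000) = 0.865351, f(1.390000) = -0.586077 (opposite signs)
step 1: m = 0.798000, f(m) = 0.258442 > 0 → root in [0.798000, 1.390000]
step 2: m = 1.094000, f(m) = -0.143859 < 0 → root in [0.798000, 1.094000]
step 3: m = 0.946000, f(m) = 0.063686 > 0 → root in [0.946000, 1.094000]
step 4: m = 1.020000, f(m) = -0.038654 < 0 → root in [0.946000, 1.020000]
Midpoint of [0.946000, 1.020000] = 0.983000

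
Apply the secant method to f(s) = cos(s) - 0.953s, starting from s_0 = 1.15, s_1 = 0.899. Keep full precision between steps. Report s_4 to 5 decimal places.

f(s_0) = -0.687463, f(s_1) = -0.234354
s_2 = 0.899000 - (-0.234354)·(0.899000 - 1.150000)/(-0.234354 - (-0.687463)) = 0.769179; f(s_2) = -0.014546
s_3 = 0.769179 - (-0.014546)·(0.769179 - 0.899000)/(-0.014546 - (-0.234354)) = 0.760588; f(s_3) = -0.000410
s_4 = 0.760588 - (-0.000410)·(0.760588 - 0.769179)/(-0.000410 - (-0.014546)) = 0.760339; f(s_4) = -0.000001

0.76034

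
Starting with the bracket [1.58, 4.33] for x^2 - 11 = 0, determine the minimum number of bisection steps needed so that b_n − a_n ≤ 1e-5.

19

Initial width b − a = 4.33 − 1.58 = 2.750000.
After n steps the width is (b−a)/2^n; need (b−a)/2^n ≤ 1e-5.
So n ≥ log₂(2.750000/1e-5) = log₂(275000.0000) ≈ 18.0691.
Hence n = 19.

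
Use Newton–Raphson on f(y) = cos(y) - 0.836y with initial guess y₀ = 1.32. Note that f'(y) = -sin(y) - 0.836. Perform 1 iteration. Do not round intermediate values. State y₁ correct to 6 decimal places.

0.846050

y_0 = 1.320000: f = -0.855345, f' = -1.804715 → y_1 = 1.320000 - (-0.855345)/(-1.804715) = 0.846050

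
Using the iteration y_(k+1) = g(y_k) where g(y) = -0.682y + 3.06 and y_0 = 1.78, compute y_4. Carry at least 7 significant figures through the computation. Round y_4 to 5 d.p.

y_1 = g(1.780000) = 1.846040
y_2 = g(1.846040) = 1.801001
y_3 = g(1.801001) = 1.831718
y_4 = g(1.831718) = 1.810769

1.81077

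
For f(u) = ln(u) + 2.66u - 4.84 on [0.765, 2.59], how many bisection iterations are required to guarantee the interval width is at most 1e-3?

11

Initial width b − a = 2.59 − 0.765 = 1.825000.
After n steps the width is (b−a)/2^n; need (b−a)/2^n ≤ 1e-3.
So n ≥ log₂(1.825000/1e-3) = log₂(1825.0000) ≈ 10.8337.
Hence n = 11.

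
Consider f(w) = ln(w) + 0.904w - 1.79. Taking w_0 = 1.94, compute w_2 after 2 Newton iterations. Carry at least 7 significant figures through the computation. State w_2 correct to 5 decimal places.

1.51816

Newton update: w ← w − f(w)/f'(w).
f'(w) = 1/w + 0.904
w_0 = 1.940000: f = 0.626448, f' = 1.419464 → w_1 = 1.940000 - (0.626448)/(1.419464) = 1.498673
w_1 = 1.498673: f = -0.030620, f' = 1.571257 → w_2 = 1.498673 - (-0.030620)/(1.571257) = 1.518160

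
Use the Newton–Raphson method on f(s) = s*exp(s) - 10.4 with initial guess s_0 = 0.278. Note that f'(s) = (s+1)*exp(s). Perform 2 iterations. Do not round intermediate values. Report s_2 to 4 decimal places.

5.3644

Newton update: s ← s − f(s)/f'(s).
s_0 = 0.278000: f = -10.032905, f' = 1.687581 → s_1 = 0.278000 - (-10.032905)/(1.687581) = 6.223138
s_1 = 6.223138: f = 3127.825550, f' = 3642.508971 → s_2 = 6.223138 - (3127.825550)/(3642.508971) = 5.364438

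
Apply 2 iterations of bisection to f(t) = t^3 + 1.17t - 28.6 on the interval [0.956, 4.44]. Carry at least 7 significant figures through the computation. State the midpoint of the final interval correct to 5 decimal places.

f(0.956000) = -26.607757, f(4.440000) = 64.123184 (opposite signs)
step 1: m = 2.698000, f(m) = -5.804048 < 0 → root in [2.698000, 4.440000]
step 2: m = 3.569000, f(m) = 21.036799 > 0 → root in [2.698000, 3.569000]
Midpoint of [2.698000, 3.569000] = 3.133500

3.13350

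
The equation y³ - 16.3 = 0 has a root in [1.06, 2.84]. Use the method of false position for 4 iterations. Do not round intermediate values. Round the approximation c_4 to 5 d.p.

f(1.060000) = -15.108984, f(2.840000) = 6.606304
step 1: c = 2.298482, f(c) = -4.157076 < 0 → new bracket [2.298482, 2.840000]
step 2: c = 2.507629, f(c) = -0.531515 < 0 → new bracket [2.507629, 2.840000]
step 3: c = 2.532379, f(c) = -0.059995 < 0 → new bracket [2.532379, 2.840000]
step 4: c = 2.535148, f(c) = -0.006674 < 0 → new bracket [2.535148, 2.840000]

2.53515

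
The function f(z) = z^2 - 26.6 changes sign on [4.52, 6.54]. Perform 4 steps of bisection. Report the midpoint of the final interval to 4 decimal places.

5.2144

f(4.520000) = -6.169600, f(6.540000) = 16.171600 (opposite signs)
step 1: m = 5.530000, f(m) = 3.980900 > 0 → root in [4.520000, 5.530000]
step 2: m = 5.025000, f(m) = -1.349375 < 0 → root in [5.025000, 5.530000]
step 3: m = 5.277500, f(m) = 1.252006 > 0 → root in [5.025000, 5.277500]
step 4: m = 5.151250, f(m) = -0.064623 < 0 → root in [5.151250, 5.277500]
Midpoint of [5.151250, 5.277500] = 5.214375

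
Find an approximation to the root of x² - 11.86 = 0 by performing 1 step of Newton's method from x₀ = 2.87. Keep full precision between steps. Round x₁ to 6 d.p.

3.501202

f'(x) = 2x
x_0 = 2.870000: f = -3.623100, f' = 5.740000 → x_1 = 2.870000 - (-3.623100)/(5.740000) = 3.501202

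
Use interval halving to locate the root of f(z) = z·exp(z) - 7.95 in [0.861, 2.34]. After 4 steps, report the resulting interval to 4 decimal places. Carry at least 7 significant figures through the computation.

f(0.861000) = -5.913283, f(2.340000) = 16.342094 (opposite signs)
step 1: m = 1.600500, f(m) = -0.018707 < 0 → root in [1.600500, 2.340000]
step 2: m = 1.970250, f(m) = 6.181558 > 0 → root in [1.600500, 1.970250]
step 3: m = 1.785375, f(m) = 2.694076 > 0 → root in [1.600500, 1.785375]
step 4: m = 1.692937, f(m) = 1.251833 > 0 → root in [1.600500, 1.692937]

[1.6005, 1.6929]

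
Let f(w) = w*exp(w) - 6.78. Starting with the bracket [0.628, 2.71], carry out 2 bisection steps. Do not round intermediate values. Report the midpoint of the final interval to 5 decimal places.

f(0.628000) = -5.603216, f(2.710000) = 33.949337 (opposite signs)
step 1: m = 1.669000, f(m) = 2.077146 > 0 → root in [0.628000, 1.669000]
step 2: m = 1.148500, f(m) = -3.158252 < 0 → root in [1.148500, 1.669000]
Midpoint of [1.148500, 1.669000] = 1.408750

1.40875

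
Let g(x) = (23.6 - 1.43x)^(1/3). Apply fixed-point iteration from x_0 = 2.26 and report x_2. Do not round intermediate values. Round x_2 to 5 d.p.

2.70054

x_1 = g(2.260000) = 2.730974
x_2 = g(2.730974) = 2.700535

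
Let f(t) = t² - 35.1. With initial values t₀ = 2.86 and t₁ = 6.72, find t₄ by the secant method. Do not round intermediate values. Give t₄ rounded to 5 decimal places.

5.92488

f(t_0) = -26.920400, f(t_1) = 10.058400
t_2 = 6.720000 - (10.058400)·(6.720000 - 2.860000)/(10.058400 - (-26.920400)) = 5.670063; f(t_2) = -2.950390
t_3 = 5.670063 - (-2.950390)·(5.670063 - 6.720000)/(-2.950390 - (10.058400)) = 5.908188; f(t_3) = -0.193313
t_4 = 5.908188 - (-0.193313)·(5.908188 - 5.670063)/(-0.193313 - (-2.950390)) = 5.924884; f(t_4) = 0.004255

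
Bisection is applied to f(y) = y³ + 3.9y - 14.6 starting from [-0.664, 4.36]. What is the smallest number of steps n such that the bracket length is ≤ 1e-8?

Initial width b − a = 4.36 − -0.664 = 5.024000.
After n steps the width is (b−a)/2^n; need (b−a)/2^n ≤ 1e-8.
So n ≥ log₂(5.024000/1e-8) = log₂(502400000.0000) ≈ 28.9043.
Hence n = 29.

29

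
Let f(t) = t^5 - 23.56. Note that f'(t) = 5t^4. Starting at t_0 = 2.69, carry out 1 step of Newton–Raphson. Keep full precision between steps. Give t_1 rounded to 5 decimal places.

Newton update: t ← t − f(t)/f'(t).
t_0 = 2.690000: f = 117.291475, f' = 261.805716 → t_1 = 2.690000 - (117.291475)/(261.805716) = 2.241990

2.24199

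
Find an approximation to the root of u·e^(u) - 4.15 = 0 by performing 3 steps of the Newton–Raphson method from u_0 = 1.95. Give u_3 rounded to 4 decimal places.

1.2237

Newton update: u ← u − f(u)/f'(u).
f'(u) = (u + 1)·e^(u)
u_0 = 1.950000: f = 9.555941, f' = 20.734628 → u_1 = 1.950000 - (9.555941)/(20.734628) = 1.489131
u_1 = 1.489131: f = 2.451681, f' = 11.034923 → u_2 = 1.489131 - (2.451681)/(11.034923) = 1.266957
u_2 = 1.266957: f = 0.347737, f' = 8.047769 → u_3 = 1.266957 - (0.347737)/(8.047769) = 1.223748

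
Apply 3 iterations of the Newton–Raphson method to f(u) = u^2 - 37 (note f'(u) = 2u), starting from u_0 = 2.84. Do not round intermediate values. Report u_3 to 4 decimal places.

u_0 = 2.840000: f = -28.934400, f' = 5.680000 → u_1 = 2.840000 - (-28.934400)/(5.680000) = 7.934085
u_1 = 7.934085: f = 25.949697, f' = 15.868169 → u_2 = 7.934085 - (25.949697)/(15.868169) = 6.298754
u_2 = 6.298754: f = 2.674305, f' = 12.597508 → u_3 = 6.298754 - (2.674305)/(12.597508) = 6.086466

6.0865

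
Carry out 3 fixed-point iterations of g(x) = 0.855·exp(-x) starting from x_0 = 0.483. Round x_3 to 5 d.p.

0.51624

x_1 = g(0.483000) = 0.527475
x_2 = g(0.527475) = 0.504530
x_3 = g(0.504530) = 0.516240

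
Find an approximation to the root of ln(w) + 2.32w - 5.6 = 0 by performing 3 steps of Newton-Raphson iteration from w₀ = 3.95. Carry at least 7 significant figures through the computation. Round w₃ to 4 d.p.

2.0950

Newton update: w ← w − f(w)/f'(w).
f'(w) = 1/w + 2.32
w_0 = 3.950000: f = 4.937716, f' = 2.573165 → w_1 = 3.950000 - (4.937716)/(2.573165) = 2.031073
w_1 = 2.031073: f = -0.179347, f' = 2.812351 → w_2 = 2.031073 - (-0.179347)/(2.812351) = 2.094844
w_2 = 2.094844: f = -0.000483, f' = 2.797363 → w_3 = 2.094844 - (-0.000483)/(2.797363) = 2.095017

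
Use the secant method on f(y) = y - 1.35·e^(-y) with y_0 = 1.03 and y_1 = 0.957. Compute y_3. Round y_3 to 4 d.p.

f(y_0) = 0.548041, f(y_1) = 0.438542
y_2 = 0.957000 - (0.438542)·(0.957000 - 1.030000)/(0.438542 - (0.548041)) = 0.664636; f(y_2) = -0.029885
y_3 = 0.664636 - (-0.029885)·(0.664636 - 0.957000)/(-0.029885 - (0.438542)) = 0.683289; f(y_3) = 0.001602

0.6833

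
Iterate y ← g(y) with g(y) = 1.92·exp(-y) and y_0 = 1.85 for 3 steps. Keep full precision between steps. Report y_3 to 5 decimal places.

0.46424

y_1 = g(1.850000) = 0.301895
y_2 = g(0.301895) = 1.419678
y_3 = g(1.419678) = 0.464241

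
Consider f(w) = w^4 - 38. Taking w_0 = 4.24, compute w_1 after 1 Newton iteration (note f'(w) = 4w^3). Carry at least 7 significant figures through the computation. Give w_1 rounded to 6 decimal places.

w_0 = 4.240000: f = 285.194102, f' = 304.900096 → w_1 = 4.240000 - (285.194102)/(304.900096) = 3.304631

3.304631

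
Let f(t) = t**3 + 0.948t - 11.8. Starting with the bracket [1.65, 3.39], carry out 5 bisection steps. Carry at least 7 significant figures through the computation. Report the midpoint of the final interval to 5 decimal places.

2.11219

f(1.650000) = -5.743675, f(3.390000) = 30.371939 (opposite signs)
step 1: m = 2.520000, f(m) = 6.591968 > 0 → root in [1.650000, 2.520000]
step 2: m = 2.085000, f(m) = -0.759456 < 0 → root in [2.085000, 2.520000]
step 3: m = 2.302500, f(m) = 2.589488 > 0 → root in [2.085000, 2.302500]
step 4: m = 2.193750, f(m) = 0.837183 > 0 → root in [2.085000, 2.193750]
step 5: m = 2.139375, f(m) = 0.019887 > 0 → root in [2.085000, 2.139375]
Midpoint of [2.085000, 2.139375] = 2.112188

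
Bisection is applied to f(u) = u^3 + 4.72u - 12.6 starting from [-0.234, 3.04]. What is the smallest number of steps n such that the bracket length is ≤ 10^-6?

22

Initial width b − a = 3.04 − -0.234 = 3.274000.
After n steps the width is (b−a)/2^n; need (b−a)/2^n ≤ 10^-6.
So n ≥ log₂(3.274000/10^-6) = log₂(3274000.0000) ≈ 21.6426.
Hence n = 22.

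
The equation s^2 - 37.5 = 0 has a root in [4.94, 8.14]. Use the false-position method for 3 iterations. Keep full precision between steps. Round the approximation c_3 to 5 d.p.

f(4.940000) = -13.096400, f(8.140000) = 28.759600
step 1: c = 5.941254, f(c) = -2.201503 < 0 → new bracket [5.941254, 8.140000]
step 2: c = 6.097597, f(c) = -0.319315 < 0 → new bracket [6.097597, 8.140000]
step 3: c = 6.120024, f(c) = -0.045303 < 0 → new bracket [6.120024, 8.140000]

6.12002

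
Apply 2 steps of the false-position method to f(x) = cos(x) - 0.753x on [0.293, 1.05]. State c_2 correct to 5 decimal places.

f(0.293000) = 0.736753, f(1.050000) = -0.293079
step 1: c = 0.834566, f(c) = 0.043071 > 0 → new bracket [0.834566, 1.050000]
step 2: c = 0.862170, f(c) = 0.001578 > 0 → new bracket [0.862170, 1.050000]

0.86217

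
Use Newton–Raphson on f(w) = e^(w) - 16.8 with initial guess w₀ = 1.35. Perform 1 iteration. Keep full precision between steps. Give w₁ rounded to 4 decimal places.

f'(w) = e^(w)
w_0 = 1.350000: f = -12.942574, f' = 3.857426 → w_1 = 1.350000 - (-12.942574)/(3.857426) = 4.705236

4.7052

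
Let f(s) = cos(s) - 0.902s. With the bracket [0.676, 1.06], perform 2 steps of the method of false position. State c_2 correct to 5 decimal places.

0.78426

f(0.676000) = 0.170330, f(1.060000) = -0.467248
step 1: c = 0.778586, f(c) = 0.009623 > 0 → new bracket [0.778586, 1.060000]
step 2: c = 0.784265, f(c) = 0.000501 > 0 → new bracket [0.784265, 1.060000]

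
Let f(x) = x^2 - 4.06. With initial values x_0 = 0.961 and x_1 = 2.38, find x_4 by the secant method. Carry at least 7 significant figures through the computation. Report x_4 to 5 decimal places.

2.01523

f(x_0) = -3.136479, f(x_1) = 1.604400
x_2 = 2.380000 - (1.604400)·(2.380000 - 0.961000)/(1.604400 - (-3.136479)) = 1.899784; f(x_2) = -0.450819
x_3 = 1.899784 - (-0.450819)·(1.899784 - 2.380000)/(-0.450819 - (1.604400)) = 2.005121; f(x_3) = -0.039489
x_4 = 2.005121 - (-0.039489)·(2.005121 - 1.899784)/(-0.039489 - (-0.450819)) = 2.015234; f(x_4) = 0.001167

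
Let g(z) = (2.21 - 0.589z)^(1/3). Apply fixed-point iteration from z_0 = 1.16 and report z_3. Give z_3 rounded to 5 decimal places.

z_1 = g(1.160000) = 1.151481
z_2 = g(1.151481) = 1.152741
z_3 = g(1.152741) = 1.152555

1.15256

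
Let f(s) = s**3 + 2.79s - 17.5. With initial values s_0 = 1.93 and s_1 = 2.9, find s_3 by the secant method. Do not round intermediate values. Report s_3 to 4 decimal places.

2.2253

f(s_0) = -4.926243, f(s_1) = 14.980000
s_2 = 2.900000 - (14.980000)·(2.900000 - 1.930000)/(14.980000 - (-4.926243)) = 2.170048; f(s_2) = -1.226573
s_3 = 2.170048 - (-1.226573)·(2.170048 - 2.900000)/(-1.226573 - (14.980000)) = 2.225294; f(s_3) = -0.271930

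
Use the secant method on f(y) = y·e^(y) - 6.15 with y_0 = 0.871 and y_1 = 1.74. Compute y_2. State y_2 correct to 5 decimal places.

f(y_0) = -4.068921, f(y_1) = 3.763378
y_2 = 1.740000 - (3.763378)·(1.740000 - 0.871000)/(3.763378 - (-4.068921)) = 1.322450; f(y_2) = -1.187368

1.32245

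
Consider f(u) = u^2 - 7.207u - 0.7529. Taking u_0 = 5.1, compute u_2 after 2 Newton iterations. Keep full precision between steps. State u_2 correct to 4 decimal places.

Newton update: u ← u − f(u)/f'(u).
f'(u) = 2u - 7.207
u_0 = 5.100000: f = -11.498600, f' = 2.993000 → u_1 = 5.100000 - (-11.498600)/(2.993000) = 8.941831
u_1 = 8.941831: f = 14.759665, f' = 10.676662 → u_2 = 8.941831 - (14.759665)/(10.676662) = 7.559408

7.5594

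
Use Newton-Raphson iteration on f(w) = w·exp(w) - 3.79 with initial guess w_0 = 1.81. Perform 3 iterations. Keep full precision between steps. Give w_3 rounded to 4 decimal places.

f'(w) = (w + 1)·exp(w)
w_0 = 1.810000: f = 7.269910, f' = 17.170357 → w_1 = 1.810000 - (7.269910)/(17.170357) = 1.386601
w_1 = 1.386601: f = 1.758106, f' = 9.549334 → w_2 = 1.386601 - (1.758106)/(9.549334) = 1.202493
w_2 = 1.202493: f = 0.212386, f' = 7.330791 → w_3 = 1.202493 - (0.212386)/(7.330791) = 1.173522

1.1735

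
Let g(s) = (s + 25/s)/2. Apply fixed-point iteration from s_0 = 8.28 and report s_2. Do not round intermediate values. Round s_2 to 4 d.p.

s_1 = g(8.280000) = 5.649662
s_2 = g(5.649662) = 5.037353

5.0374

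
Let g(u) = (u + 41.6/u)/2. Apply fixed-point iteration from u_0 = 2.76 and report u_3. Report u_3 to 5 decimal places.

6.45837

u_1 = g(2.760000) = 8.916232
u_2 = g(8.916232) = 6.790940
u_3 = g(6.790940) = 6.458374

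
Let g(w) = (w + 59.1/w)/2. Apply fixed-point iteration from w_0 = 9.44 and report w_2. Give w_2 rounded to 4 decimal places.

7.6893

w_1 = g(9.440000) = 7.850297
w_2 = g(7.850297) = 7.689337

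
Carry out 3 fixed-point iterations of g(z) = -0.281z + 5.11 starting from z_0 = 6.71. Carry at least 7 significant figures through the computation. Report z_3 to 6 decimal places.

z_1 = g(6.710000) = 3.224490
z_2 = g(3.224490) = 4.203918
z_3 = g(4.203918) = 3.928699

3.928699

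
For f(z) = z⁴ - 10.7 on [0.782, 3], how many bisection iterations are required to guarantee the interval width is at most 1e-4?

15

Initial width b − a = 3 − 0.782 = 2.218000.
After n steps the width is (b−a)/2^n; need (b−a)/2^n ≤ 1e-4.
So n ≥ log₂(2.218000/1e-4) = log₂(22180.0000) ≈ 14.4370.
Hence n = 15.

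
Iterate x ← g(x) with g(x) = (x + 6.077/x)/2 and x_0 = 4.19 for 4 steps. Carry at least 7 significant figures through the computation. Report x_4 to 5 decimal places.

x_1 = g(4.190000) = 2.820179
x_2 = g(2.820179) = 2.487503
x_3 = g(2.487503) = 2.465258
x_4 = g(2.465258) = 2.465157

2.46516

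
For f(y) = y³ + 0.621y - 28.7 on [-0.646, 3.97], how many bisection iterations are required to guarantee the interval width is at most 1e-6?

Initial width b − a = 3.97 − -0.646 = 4.616000.
After n steps the width is (b−a)/2^n; need (b−a)/2^n ≤ 1e-6.
So n ≥ log₂(4.616000/1e-6) = log₂(4616000.0000) ≈ 22.1382.
Hence n = 23.

23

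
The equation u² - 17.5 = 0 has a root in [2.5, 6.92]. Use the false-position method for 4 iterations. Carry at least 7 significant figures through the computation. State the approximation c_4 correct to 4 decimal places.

False-position update: c = (a·f(b) − b·f(a))/(f(b) − f(a)); replace the endpoint whose sign matches f(c).
f(2.500000) = -11.250000, f(6.920000) = 30.386400
step 1: c = 3.694268, f(c) = -3.852388 < 0 → new bracket [3.694268, 6.920000]
step 2: c = 4.057212, f(c) = -1.039033 < 0 → new bracket [4.057212, 6.920000]
step 3: c = 4.151865, f(c) = -0.262014 < 0 → new bracket [4.151865, 6.920000]
step 4: c = 4.175530, f(c) = -0.064947 < 0 → new bracket [4.175530, 6.920000]

4.1755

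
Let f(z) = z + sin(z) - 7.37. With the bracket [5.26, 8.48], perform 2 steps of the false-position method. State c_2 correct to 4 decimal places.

f(5.260000) = -2.963771, f(8.480000) = 1.920367
step 1: c = 7.213946, f(c) = 0.646021 > 0 → new bracket [5.260000, 7.213946]
step 2: c = 6.864261, f(c) = 0.043185 > 0 → new bracket [5.260000, 6.864261]

6.8643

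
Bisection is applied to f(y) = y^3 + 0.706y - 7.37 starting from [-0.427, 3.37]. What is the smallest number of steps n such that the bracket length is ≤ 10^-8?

29

Initial width b − a = 3.37 − -0.427 = 3.797000.
After n steps the width is (b−a)/2^n; need (b−a)/2^n ≤ 10^-8.
So n ≥ log₂(3.797000/10^-8) = log₂(379700000.0000) ≈ 28.5003.
Hence n = 29.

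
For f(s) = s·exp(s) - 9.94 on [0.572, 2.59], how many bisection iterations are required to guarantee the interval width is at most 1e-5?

Initial width b − a = 2.59 − 0.572 = 2.018000.
After n steps the width is (b−a)/2^n; need (b−a)/2^n ≤ 1e-5.
So n ≥ log₂(2.018000/1e-5) = log₂(201800.0000) ≈ 17.6226.
Hence n = 18.

18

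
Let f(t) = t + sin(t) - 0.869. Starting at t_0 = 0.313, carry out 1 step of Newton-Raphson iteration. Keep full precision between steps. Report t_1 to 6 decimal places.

0.440131

Newton update: t ← t − f(t)/f'(t).
f'(t) = 1 + cos(t)
t_0 = 0.313000: f = -0.248086, f' = 1.951414 → t_1 = 0.313000 - (-0.248086)/(1.951414) = 0.440131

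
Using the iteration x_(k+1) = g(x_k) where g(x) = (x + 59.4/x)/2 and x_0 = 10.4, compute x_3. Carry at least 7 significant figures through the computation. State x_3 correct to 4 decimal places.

x_1 = g(10.400000) = 8.055769
x_2 = g(8.055769) = 7.714683
x_3 = g(7.714683) = 7.707143

7.7071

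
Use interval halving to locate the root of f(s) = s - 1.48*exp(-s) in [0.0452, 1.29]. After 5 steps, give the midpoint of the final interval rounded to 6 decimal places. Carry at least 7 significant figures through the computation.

0.725950

f(0.045200) = -1.369393, f(1.290000) = 0.882599 (opposite signs)
step 1: m = 0.667600, f(m) = -0.091548 < 0 → root in [0.667600, 1.290000]
step 2: m = 0.978800, f(m) = 0.422673 > 0 → root in [0.667600, 0.978800]
step 3: m = 0.823200, f(m) = 0.173444 > 0 → root in [0.667600, 0.823200]
step 4: m = 0.745400, f(m) = 0.043074 > 0 → root in [0.667600, 0.745400]
step 5: m = 0.706500, f(m) = -0.023685 < 0 → root in [0.706500, 0.745400]
Midpoint of [0.706500, 0.745400] = 0.725950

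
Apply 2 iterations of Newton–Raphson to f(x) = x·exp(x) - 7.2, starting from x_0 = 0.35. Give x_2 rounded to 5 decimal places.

3.08693

f'(x) = (x + 1)·exp(x)
x_0 = 0.350000: f = -6.703326, f' = 1.915741 → x_1 = 0.350000 - (-6.703326)/(1.915741) = 3.849077
x_1 = 3.849077: f = 173.513094, f' = 227.662813 → x_2 = 3.849077 - (173.513094)/(227.662813) = 3.086928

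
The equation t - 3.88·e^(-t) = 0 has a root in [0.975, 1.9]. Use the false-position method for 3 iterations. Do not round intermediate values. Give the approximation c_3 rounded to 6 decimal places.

False-position update: c = (a·f(b) − b·f(a))/(f(b) − f(a)); replace the endpoint whose sign matches f(c).
f(0.975000) = -0.488506, f(1.900000) = 1.319674
step 1: c = 1.224902, f(c) = 0.085011 > 0 → new bracket [0.975000, 1.224902]
step 2: c = 1.187860, f(c) = 0.004953 > 0 → new bracket [0.975000, 1.187860]
step 3: c = 1.185724, f(c) = 0.000286 > 0 → new bracket [0.975000, 1.185724]

1.185724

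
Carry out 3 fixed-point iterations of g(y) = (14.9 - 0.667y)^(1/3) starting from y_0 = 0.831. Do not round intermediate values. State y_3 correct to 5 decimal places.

2.37050

y_1 = g(0.831000) = 2.429820
y_2 = g(2.429820) = 2.368055
y_3 = g(2.368055) = 2.370502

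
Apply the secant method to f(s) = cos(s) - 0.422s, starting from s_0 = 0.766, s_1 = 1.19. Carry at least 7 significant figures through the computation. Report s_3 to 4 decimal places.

f(s_0) = 0.397437, f(s_1) = -0.130520
s_2 = 1.190000 - (-0.130520)·(1.190000 - 0.766000)/(-0.130520 - (0.397437)) = 1.085180; f(s_2) = 0.008808
s_3 = 1.085180 - (0.008808)·(1.085180 - 1.190000)/(0.008808 - (-0.130520)) = 1.091806; f(s_3) = 0.000141

1.0918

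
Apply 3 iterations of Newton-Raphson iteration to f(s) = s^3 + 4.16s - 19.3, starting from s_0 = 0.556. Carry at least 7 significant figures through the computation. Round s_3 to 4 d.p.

2.2681

f'(s) = 3s^2 + 4.16
s_0 = 0.556000: f = -16.815160, f' = 5.087408 → s_1 = 0.556000 - (-16.815160)/(5.087408) = 3.861251
s_1 = 3.861251: f = 54.331197, f' = 48.887778 → s_2 = 3.861251 - (54.331197)/(48.887778) = 2.749906
s_2 = 2.749906: f = 12.934346, f' = 26.845946 → s_3 = 2.749906 - (12.934346)/(26.845946) = 2.268107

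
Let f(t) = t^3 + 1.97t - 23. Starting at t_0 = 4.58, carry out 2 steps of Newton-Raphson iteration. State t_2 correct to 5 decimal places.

f'(t) = 3t^2 + 1.97
t_0 = 4.580000: f = 82.094512, f' = 64.899200 → t_1 = 4.580000 - (82.094512)/(64.899200) = 3.315046
t_1 = 3.315046: f = 19.961433, f' = 34.938587 → t_2 = 3.315046 - (19.961433)/(34.938587) = 2.743717

2.74372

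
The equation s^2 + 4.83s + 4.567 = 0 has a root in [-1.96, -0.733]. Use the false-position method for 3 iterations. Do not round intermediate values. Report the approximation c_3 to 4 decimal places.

-1.2976

f(-1.960000) = -1.058200, f(-0.733000) = 1.563899
step 1: c = -1.464820, f(c) = -0.362383 < 0 → new bracket [-1.464820, -0.733000]
step 2: c = -1.327146, f(c) = -0.081798 < 0 → new bracket [-1.327146, -0.733000]
step 3: c = -1.297614, f(c) = -0.016674 < 0 → new bracket [-1.297614, -0.733000]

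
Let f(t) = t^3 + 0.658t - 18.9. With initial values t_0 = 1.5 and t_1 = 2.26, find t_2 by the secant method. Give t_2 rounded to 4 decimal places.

Secant update: t_(k+1) = t_k − f(t_k)·(t_k − t_(k-1))/(f(t_k) − f(t_(k-1))).
f(t_0) = -14.538000, f(t_1) = -5.869744
t_2 = 2.260000 - (-5.869744)·(2.260000 - 1.500000)/(-5.869744 - (-14.538000)) = 2.774637; f(t_2) = 4.286561

2.7746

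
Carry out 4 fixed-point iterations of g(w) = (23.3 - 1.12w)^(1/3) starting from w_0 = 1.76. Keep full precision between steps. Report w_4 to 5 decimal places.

2.72556

w_1 = g(1.760000) = 2.773249
w_2 = g(2.773249) = 2.723164
w_3 = g(2.723164) = 2.725683
w_4 = g(2.725683) = 2.725557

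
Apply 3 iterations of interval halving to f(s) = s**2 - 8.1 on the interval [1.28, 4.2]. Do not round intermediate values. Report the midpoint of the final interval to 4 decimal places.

f(1.280000) = -6.461600, f(4.200000) = 9.540000 (opposite signs)
step 1: m = 2.740000, f(m) = -0.592400 < 0 → root in [2.740000, 4.200000]
step 2: m = 3.470000, f(m) = 3.940900 > 0 → root in [2.740000, 3.470000]
step 3: m = 3.105000, f(m) = 1.541025 > 0 → root in [2.740000, 3.105000]
Midpoint of [2.740000, 3.105000] = 2.922500

2.9225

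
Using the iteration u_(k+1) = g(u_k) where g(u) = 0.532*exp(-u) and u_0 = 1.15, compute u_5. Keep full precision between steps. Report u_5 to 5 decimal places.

0.36422

u_1 = g(1.150000) = 0.168451
u_2 = g(0.168451) = 0.449526
u_3 = g(0.449526) = 0.339379
u_4 = g(0.339379) = 0.378897
u_5 = g(0.378897) = 0.364216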